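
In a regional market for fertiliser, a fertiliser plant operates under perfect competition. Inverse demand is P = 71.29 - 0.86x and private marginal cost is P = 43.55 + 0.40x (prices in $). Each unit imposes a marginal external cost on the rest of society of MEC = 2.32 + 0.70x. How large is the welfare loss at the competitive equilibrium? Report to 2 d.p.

DWL = $80.20

Market equilibrium (private): 43.55 + 0.40x = 71.29 - 0.86x → x_m = 22.0159.
Social marginal cost = private MC + MEC = 45.87 + 1.10x.
Set SMC = demand: 45.87 + 1.10x = 71.29 - 0.86x → x* = 12.9694.
The loss is the area between SMC and demand from x* to x_m; with linear curves that's a triangle of height MEC(x_m).
DWL = ½ × 9.0465 × 17.7311 = 80.2022.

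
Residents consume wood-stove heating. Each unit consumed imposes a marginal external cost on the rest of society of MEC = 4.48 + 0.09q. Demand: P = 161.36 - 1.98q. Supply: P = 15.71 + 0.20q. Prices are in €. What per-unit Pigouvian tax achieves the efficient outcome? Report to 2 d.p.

Social marginal benefit = demand − MEC = 156.88 - 2.07q.
Set SMB = MC: 156.88 - 2.07q = 15.71 + 0.20q → q* = 62.1894.
The Pigouvian tax equals MEC at q*: 4.48 + 0.09×62.1894 = 10.0770.

tax = €10.08 per unit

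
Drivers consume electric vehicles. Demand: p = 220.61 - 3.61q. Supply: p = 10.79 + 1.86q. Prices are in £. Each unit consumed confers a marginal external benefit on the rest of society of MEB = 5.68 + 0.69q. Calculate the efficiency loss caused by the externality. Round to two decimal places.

DWL = £108.10

Market equilibrium (private): 10.79 + 1.86q = 220.61 - 3.61q → q_m = 38.3583.
Social marginal benefit = demand + MEB = 226.29 - 2.92q.
Set SMB = MC: 226.29 - 2.92q = 10.79 + 1.86q → q* = 45.0837.
Height of the DWL triangle at q_m is SMB(q_m) − MC(q_m) = MEB(q_m) = 32.1472.
DWL = ½ × 6.7254 × 32.1472 = 108.1014.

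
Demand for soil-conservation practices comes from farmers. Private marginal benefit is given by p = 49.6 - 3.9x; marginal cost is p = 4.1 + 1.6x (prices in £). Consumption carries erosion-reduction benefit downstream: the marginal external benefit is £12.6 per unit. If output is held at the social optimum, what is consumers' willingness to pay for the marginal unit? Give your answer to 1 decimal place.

Social marginal benefit = demand + MEB = 62.2 - 3.9x.
Set SMB = MC: 62.2 - 3.9x = 4.1 + 1.6x → x* = 10.5636.
Consumer price on the demand curve at x*: 49.6 − 3.9×10.5636 = 8.4020.

P = £8.4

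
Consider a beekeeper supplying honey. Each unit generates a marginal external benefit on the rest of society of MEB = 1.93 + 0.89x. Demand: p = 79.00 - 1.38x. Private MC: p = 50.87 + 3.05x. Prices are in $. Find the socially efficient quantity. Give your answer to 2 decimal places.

x* = 8.49

Social marginal cost = private MC − MEB = 48.94 + 2.16x.
Set SMC = demand: 48.94 + 2.16x = 79.00 - 1.38x → x* = 8.4915.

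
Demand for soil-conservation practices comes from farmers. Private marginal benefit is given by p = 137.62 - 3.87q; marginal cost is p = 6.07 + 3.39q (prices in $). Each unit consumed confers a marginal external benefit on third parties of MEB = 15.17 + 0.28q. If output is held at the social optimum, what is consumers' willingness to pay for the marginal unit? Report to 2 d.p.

Social marginal benefit = demand + MEB = 152.79 - 3.59q.
Set SMB = MC: 152.79 - 3.59q = 6.07 + 3.39q → q* = 21.0201.
Consumer price on the demand curve at q*: 137.62 − 3.87×21.0201 = 56.2722.

P = $56.27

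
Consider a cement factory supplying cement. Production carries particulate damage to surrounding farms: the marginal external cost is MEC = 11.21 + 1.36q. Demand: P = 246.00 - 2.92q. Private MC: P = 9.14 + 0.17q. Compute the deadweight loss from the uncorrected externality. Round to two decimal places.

DWL = 1497.84

Market equilibrium (private): 9.14 + 0.17q = 246.00 - 2.92q → q_m = 76.6537.
Social marginal cost = private MC + MEC = 20.35 + 1.53q.
Set SMC = demand: 20.35 + 1.53q = 246.00 - 2.92q → q* = 50.7079.
The welfare-loss triangle has base |q_m − q*| and height MEC(q_m) (the vertical gap between SMC and demand is zero at q* and MEC at q_m).
DWL = ½ × 25.9458 × 115.4591 = 1497.8394.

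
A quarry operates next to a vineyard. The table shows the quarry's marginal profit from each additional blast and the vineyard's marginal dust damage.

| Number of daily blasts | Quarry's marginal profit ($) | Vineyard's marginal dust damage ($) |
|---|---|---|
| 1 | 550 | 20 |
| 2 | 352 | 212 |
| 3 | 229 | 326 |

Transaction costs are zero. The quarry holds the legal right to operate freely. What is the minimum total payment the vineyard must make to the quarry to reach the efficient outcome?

Left alone the quarry would choose level 3 (marginal profit stays positive).
Efficient level: k* = 2 (marginal profit ≥ marginal dust damage through 2).
The vineyard must at least cover the quarry's forgone profit from cutting 3→2: 229 = 229.

$229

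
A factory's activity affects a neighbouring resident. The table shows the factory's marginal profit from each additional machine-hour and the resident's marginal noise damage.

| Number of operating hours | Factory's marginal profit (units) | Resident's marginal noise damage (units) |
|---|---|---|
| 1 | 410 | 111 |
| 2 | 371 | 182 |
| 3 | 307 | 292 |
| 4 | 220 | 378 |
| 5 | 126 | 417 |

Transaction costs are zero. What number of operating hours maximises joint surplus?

Bargaining reaches the level where marginal profit last exceeds marginal noise damage.
That holds through level 3 (307 ≥ 292) but not at 4 (220 < 378).

3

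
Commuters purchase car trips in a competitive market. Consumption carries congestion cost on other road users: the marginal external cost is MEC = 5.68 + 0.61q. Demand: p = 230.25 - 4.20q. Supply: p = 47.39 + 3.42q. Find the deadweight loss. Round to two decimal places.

DWL = 25.08

Market equilibrium (private): 47.39 + 3.42q = 230.25 - 4.20q → q_m = 23.9974.
Social marginal benefit = demand − MEC = 224.57 - 4.81q.
Set SMB = MC: 224.57 - 4.81q = 47.39 + 3.42q → q* = 21.5286.
Height of the DWL triangle at q_m is MC(q_m) − SMB(q_m) = MEC(q_m) = 20.3184.
DWL = ½ × 2.4688 × 20.3184 = 25.0810.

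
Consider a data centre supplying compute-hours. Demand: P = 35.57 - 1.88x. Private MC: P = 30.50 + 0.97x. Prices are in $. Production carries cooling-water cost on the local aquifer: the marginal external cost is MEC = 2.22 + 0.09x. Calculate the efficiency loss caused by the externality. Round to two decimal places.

DWL = $0.96

Market equilibrium (private): 30.50 + 0.97x = 35.57 - 1.88x → x_m = 1.7789.
Social marginal cost = private MC + MEC = 32.72 + 1.06x.
Set SMC = demand: 32.72 + 1.06x = 35.57 - 1.88x → x* = 0.9694.
The loss is the area between SMC and demand from x* to x_m; with linear curves that's a triangle of height MEC(x_m).
DWL = ½ × 0.8095 × 2.3801 = 0.9633.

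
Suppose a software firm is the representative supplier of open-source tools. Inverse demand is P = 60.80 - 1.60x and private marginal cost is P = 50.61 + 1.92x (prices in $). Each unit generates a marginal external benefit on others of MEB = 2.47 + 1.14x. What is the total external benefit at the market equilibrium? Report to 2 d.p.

Market equilibrium (private): 50.61 + 1.92x = 60.80 - 1.60x → x_m = 2.8949.
Total external benefit = ∫₀^{x_m} (2.47 + 1.14x) dx = 2.47×2.8949 + ½×1.14×2.8949² = 11.9273.

$11.93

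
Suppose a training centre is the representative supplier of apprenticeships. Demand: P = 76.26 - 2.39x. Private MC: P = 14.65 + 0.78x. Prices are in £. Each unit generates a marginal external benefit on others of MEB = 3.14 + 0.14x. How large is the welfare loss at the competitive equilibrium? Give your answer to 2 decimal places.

Market equilibrium (private): 14.65 + 0.78x = 76.26 - 2.39x → x_m = 19.4353.
Social marginal cost = private MC − MEB = 11.51 + 0.64x.
Set SMC = demand: 11.51 + 0.64x = 76.26 - 2.39x → x* = 21.3696.
Between x* and x_m the wedge demand − SMC runs linearly from 0 to MEB(x_m), so the loss is a triangle.
DWL = ½ × 1.9343 × 5.8609 = 5.6684.

DWL = £5.67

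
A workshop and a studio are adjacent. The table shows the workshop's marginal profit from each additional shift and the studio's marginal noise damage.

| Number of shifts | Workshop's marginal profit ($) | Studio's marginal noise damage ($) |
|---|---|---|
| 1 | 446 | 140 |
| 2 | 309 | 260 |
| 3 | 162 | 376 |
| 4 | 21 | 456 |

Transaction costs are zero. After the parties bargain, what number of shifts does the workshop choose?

Bargaining reaches the level where marginal profit last exceeds marginal noise damage.
That holds through level 2 (309 ≥ 260) but not at 3 (162 < 376).

2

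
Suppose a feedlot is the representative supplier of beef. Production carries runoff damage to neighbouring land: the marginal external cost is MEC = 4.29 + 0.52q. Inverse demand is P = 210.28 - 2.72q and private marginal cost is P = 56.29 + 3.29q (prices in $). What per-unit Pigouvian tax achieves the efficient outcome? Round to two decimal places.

Social marginal cost = private MC + MEC = 60.58 + 3.81q.
Set SMC = demand: 60.58 + 3.81q = 210.28 - 2.72q → q* = 22.9250.
The Pigouvian tax equals MEC at q*: 4.29 + 0.52×22.9250 = 16.2110.

tax = $16.21 per unit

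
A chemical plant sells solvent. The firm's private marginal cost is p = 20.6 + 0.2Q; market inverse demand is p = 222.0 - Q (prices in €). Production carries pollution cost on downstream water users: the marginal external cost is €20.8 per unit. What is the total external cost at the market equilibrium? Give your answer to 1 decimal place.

€3490.9

Market equilibrium (private): 20.6 + 0.2Q = 222.0 - Q → Q_m = 167.8333.
Total external cost = MEC × Q_m = 20.8 × 167.8333 = 3490.9326.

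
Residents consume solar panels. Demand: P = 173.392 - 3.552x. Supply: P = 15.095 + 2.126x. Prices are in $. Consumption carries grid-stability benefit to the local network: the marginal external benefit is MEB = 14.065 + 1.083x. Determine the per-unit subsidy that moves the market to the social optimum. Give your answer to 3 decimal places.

Social marginal benefit = demand + MEB = 187.457 - 2.469x.
Set SMB = MC: 187.457 - 2.469x = 15.095 + 2.126x → x* = 37.5108.
The Pigouvian subsidy equals MEB at x*: 14.065 + 1.083×37.5108 = 54.6892.

subsidy = $54.689 per unit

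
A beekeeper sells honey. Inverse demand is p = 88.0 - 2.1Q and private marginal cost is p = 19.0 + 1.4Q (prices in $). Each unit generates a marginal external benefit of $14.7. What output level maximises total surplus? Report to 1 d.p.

Social marginal cost = private MC − MEB = 4.3 + 1.4Q.
Set SMC = demand: 4.3 + 1.4Q = 88.0 - 2.1Q → Q* = 23.9143.

Q* = 23.9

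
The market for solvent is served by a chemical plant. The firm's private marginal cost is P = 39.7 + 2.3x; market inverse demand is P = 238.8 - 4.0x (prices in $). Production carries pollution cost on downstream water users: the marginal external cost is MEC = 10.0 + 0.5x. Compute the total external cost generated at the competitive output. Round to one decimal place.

$565.7

Market equilibrium (private): 39.7 + 2.3x = 238.8 - 4.0x → x_m = 31.6032.
Total external cost = ∫₀^{x_m} (10.0 + 0.5x) dx = 10.0×31.6032 + ½×0.5×31.6032² = 565.7226.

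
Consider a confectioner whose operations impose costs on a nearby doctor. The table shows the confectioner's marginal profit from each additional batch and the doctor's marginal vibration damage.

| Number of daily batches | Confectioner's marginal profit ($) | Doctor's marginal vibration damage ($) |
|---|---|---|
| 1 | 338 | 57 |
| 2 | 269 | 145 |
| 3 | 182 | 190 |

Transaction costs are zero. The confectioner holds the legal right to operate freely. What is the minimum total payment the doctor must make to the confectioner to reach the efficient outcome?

$182

Left alone the confectioner would choose level 3 (marginal profit stays positive).
Efficient level: k* = 2 (marginal profit ≥ marginal vibration damage through 2).
The doctor must at least cover the confectioner's forgone profit from cutting 3→2: 182 = 182.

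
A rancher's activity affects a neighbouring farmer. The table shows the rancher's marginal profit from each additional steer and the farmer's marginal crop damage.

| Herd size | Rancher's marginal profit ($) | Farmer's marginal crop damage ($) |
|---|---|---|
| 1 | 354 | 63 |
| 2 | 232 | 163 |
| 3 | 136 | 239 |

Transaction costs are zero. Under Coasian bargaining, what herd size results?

Bargaining reaches the level where marginal profit last exceeds marginal crop damage.
That holds through level 2 (232 ≥ 163) but not at 3 (136 < 239).

2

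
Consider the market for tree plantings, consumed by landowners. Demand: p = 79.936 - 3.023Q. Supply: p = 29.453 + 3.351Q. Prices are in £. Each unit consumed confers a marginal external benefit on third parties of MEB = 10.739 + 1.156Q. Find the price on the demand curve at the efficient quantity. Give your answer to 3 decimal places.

P = £44.468

Social marginal benefit = demand + MEB = 90.675 - 1.867Q.
Set SMB = MC: 90.675 - 1.867Q = 29.453 + 3.351Q → Q* = 11.7328.
Consumer price on the demand curve at Q*: 79.936 − 3.023×11.7328 = 44.4677.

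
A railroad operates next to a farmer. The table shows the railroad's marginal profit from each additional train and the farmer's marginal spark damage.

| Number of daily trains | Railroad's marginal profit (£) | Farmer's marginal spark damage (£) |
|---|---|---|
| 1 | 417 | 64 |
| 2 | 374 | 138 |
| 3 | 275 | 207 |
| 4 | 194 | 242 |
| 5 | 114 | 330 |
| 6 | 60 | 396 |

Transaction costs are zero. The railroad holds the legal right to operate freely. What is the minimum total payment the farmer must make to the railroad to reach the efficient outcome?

Left alone the railroad would choose level 6 (marginal profit stays positive).
Efficient level: k* = 3 (marginal profit ≥ marginal spark damage through 3).
The farmer must at least cover the railroad's forgone profit from cutting 6→3: 194 + 114 + 60 = 368.

£368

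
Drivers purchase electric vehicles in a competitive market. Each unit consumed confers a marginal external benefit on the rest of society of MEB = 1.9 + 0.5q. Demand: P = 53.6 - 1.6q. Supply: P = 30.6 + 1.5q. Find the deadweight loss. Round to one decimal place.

DWL = 6.1

Market equilibrium (private): 30.6 + 1.5q = 53.6 - 1.6q → q_m = 7.4194.
Social marginal benefit = demand + MEB = 55.5 - 1.1q.
Set SMB = MC: 55.5 - 1.1q = 30.6 + 1.5q → q* = 9.5769.
Between q* and q_m the wedge SMB − MC runs linearly from 0 to MEB(q_m), so the loss is a triangle.
DWL = ½ × 2.1575 × 5.6097 = 6.0515.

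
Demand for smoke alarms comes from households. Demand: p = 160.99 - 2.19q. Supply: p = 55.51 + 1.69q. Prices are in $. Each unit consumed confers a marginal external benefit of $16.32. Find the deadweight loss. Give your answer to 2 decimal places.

Market equilibrium (private): 55.51 + 1.69q = 160.99 - 2.19q → q_m = 27.1856.
Social marginal benefit = demand + MEB = 177.31 - 2.19q.
Set SMB = MC: 177.31 - 2.19q = 55.51 + 1.69q → q* = 31.3918.
The welfare-loss triangle has base |q_m − q*| and height MEB(q_m) (the vertical gap between SMB and MC is zero at q* and MEB at q_m).
DWL = ½ × 4.2062 × 16.3200 = 34.3226.

DWL = $34.32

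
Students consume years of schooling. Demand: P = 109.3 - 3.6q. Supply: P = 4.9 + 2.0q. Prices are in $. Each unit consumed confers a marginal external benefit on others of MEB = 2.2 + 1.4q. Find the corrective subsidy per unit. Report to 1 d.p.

Social marginal benefit = demand + MEB = 111.5 - 2.2q.
Set SMB = MC: 111.5 - 2.2q = 4.9 + 2.0q → q* = 25.3810.
The Pigouvian subsidy equals MEB at q*: 2.2 + 1.4×25.3810 = 37.7334.

subsidy = $37.7 per unit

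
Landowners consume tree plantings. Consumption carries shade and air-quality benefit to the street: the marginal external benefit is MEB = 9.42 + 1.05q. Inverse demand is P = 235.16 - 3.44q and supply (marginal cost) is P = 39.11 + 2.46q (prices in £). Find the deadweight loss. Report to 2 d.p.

DWL = £202.41

Market equilibrium (private): 39.11 + 2.46q = 235.16 - 3.44q → q_m = 33.2288.
Social marginal benefit = demand + MEB = 244.58 - 2.39q.
Set SMB = MC: 244.58 - 2.39q = 39.11 + 2.46q → q* = 42.3649.
The welfare-loss triangle has base |q_m − q*| and height MEB(q_m) (the vertical gap between SMB and MC is zero at q* and MEB at q_m).
DWL = ½ × 9.1361 × 44.3103 = 202.4117.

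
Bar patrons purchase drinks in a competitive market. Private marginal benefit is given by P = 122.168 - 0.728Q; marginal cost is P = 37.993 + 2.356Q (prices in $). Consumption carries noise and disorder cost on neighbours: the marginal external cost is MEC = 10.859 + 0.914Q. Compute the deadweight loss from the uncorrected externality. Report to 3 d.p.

Market equilibrium (private): 37.993 + 2.356Q = 122.168 - 0.728Q → Q_m = 27.2941.
Social marginal benefit = demand − MEC = 111.309 - 1.642Q.
Set SMB = MC: 111.309 - 1.642Q = 37.993 + 2.356Q → Q* = 18.3382.
The loss is the area between SMB and MC from Q* to Q_m; with linear curves that's a triangle of height MEC(Q_m).
DWL = ½ × 8.9559 × 35.8058 = 160.3366.

DWL = $160.337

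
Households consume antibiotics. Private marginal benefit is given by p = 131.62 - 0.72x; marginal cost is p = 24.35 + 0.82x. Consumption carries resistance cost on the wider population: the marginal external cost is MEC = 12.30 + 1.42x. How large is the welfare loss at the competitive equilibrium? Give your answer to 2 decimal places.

DWL = 2089.18

Market equilibrium (private): 24.35 + 0.82x = 131.62 - 0.72x → x_m = 69.6558.
Social marginal benefit = demand − MEC = 119.32 - 2.14x.
Set SMB = MC: 119.32 - 2.14x = 24.35 + 0.82x → x* = 32.0845.
The loss is the area between SMB and MC from x* to x_m; with linear curves that's a triangle of height MEC(x_m).
DWL = ½ × 37.5713 × 111.2113 = 2089.1766.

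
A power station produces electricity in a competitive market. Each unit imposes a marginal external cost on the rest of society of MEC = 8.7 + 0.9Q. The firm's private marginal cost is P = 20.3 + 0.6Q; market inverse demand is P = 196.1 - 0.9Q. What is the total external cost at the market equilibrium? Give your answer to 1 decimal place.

Market equilibrium (private): 20.3 + 0.6Q = 196.1 - 0.9Q → Q_m = 117.2000.
Total external cost = ∫₀^{Q_m} (8.7 + 0.9Q) dQ = 8.7×117.2000 + ½×0.9×117.2000² = 7200.7680.

7200.8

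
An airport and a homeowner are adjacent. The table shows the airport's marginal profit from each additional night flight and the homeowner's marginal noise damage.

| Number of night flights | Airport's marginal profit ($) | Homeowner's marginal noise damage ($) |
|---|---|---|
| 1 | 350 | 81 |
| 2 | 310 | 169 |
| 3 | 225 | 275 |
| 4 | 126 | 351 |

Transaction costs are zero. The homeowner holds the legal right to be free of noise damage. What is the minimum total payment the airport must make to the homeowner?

$250

Efficient level: marginal profit ≥ marginal noise damage through level 2, so k* = 2.
With the homeowner holding the right, the airport must at least compensate total damage at k*: 81 + 169 = 250.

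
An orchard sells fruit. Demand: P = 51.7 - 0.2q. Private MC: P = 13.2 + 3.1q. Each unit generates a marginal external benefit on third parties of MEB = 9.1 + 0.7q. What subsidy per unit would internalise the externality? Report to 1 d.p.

subsidy = 21.9 per unit

Social marginal cost = private MC − MEB = 4.1 + 2.4q.
Set SMC = demand: 4.1 + 2.4q = 51.7 - 0.2q → q* = 18.3077.
The Pigouvian subsidy equals MEB at q*: 9.1 + 0.7×18.3077 = 21.9154.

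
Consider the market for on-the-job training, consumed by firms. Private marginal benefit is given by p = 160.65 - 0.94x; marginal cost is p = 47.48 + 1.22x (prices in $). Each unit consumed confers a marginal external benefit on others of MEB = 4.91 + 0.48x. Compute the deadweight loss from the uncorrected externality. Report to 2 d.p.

Market equilibrium (private): 47.48 + 1.22x = 160.65 - 0.94x → x_m = 52.3935.
Social marginal benefit = demand + MEB = 165.56 - 0.46x.
Set SMB = MC: 165.56 - 0.46x = 47.48 + 1.22x → x* = 70.2857.
The welfare-loss triangle has base |x_m − x*| and height MEB(x_m) (the vertical gap between SMB and MC is zero at x* and MEB at x_m).
DWL = ½ × 17.8922 × 30.0589 = 268.9099.

DWL = $268.91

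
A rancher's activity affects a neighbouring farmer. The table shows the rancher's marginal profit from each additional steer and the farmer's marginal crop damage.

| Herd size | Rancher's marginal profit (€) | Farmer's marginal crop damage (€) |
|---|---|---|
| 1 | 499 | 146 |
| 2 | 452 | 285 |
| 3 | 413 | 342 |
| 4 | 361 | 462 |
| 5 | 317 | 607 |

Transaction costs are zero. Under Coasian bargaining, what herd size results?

3

Bargaining reaches the level where marginal profit last exceeds marginal crop damage.
That holds through level 3 (413 ≥ 342) but not at 4 (361 < 462).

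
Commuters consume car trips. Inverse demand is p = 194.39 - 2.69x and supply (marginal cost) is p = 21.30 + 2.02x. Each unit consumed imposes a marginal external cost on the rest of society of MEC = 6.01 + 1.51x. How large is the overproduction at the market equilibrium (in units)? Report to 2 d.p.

9.89 units

Market equilibrium (private): 21.30 + 2.02x = 194.39 - 2.69x → x_m = 36.7495.
Social marginal benefit = demand − MEC = 188.38 - 4.20x.
Set SMB = MC: 188.38 - 4.20x = 21.30 + 2.02x → x* = 26.8617.
Gap = |36.7495 − 26.8617| = 9.8878.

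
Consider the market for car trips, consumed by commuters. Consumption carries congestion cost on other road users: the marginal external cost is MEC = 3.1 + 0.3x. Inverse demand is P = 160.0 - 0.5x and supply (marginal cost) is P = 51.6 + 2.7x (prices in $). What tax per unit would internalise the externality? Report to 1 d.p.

Social marginal benefit = demand − MEC = 156.9 - 0.8x.
Set SMB = MC: 156.9 - 0.8x = 51.6 + 2.7x → x* = 30.0857.
The Pigouvian tax equals MEC at x*: 3.1 + 0.3×30.0857 = 12.1257.

tax = $12.1 per unit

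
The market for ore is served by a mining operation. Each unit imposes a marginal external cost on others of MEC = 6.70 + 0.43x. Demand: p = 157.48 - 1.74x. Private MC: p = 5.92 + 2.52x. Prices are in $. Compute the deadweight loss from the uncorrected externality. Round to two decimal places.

DWL = $51.59

Market equilibrium (private): 5.92 + 2.52x = 157.48 - 1.74x → x_m = 35.5775.
Social marginal cost = private MC + MEC = 12.62 + 2.95x.
Set SMC = demand: 12.62 + 2.95x = 157.48 - 1.74x → x* = 30.8870.
Height of the DWL triangle at x_m is SMC(x_m) − demand(x_m) = MEC(x_m) = 21.9983.
DWL = ½ × 4.6905 × 21.9983 = 51.5915.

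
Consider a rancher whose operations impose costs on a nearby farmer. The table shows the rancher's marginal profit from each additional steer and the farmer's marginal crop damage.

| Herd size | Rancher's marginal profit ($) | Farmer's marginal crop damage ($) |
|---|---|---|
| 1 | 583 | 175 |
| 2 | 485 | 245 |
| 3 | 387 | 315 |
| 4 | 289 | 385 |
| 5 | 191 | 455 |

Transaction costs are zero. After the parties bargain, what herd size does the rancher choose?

3

Bargaining reaches the level where marginal profit last exceeds marginal crop damage.
That holds through level 3 (387 ≥ 315) but not at 4 (289 < 385).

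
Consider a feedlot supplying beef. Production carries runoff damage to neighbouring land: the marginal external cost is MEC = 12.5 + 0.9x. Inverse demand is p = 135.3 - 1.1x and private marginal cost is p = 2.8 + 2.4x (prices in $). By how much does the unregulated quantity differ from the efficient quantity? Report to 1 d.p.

Market equilibrium (private): 2.8 + 2.4x = 135.3 - 1.1x → x_m = 37.8571.
Social marginal cost = private MC + MEC = 15.3 + 3.3x.
Set SMC = demand: 15.3 + 3.3x = 135.3 - 1.1x → x* = 27.2727.
Gap = |37.8571 − 27.2727| = 10.5844.

10.6 units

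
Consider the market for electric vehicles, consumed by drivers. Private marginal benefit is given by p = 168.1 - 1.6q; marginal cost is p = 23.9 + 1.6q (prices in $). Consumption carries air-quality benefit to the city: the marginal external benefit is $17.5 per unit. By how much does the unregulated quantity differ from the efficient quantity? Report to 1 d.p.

5.5 units

Market equilibrium (private): 23.9 + 1.6q = 168.1 - 1.6q → q_m = 45.0625.
Social marginal benefit = demand + MEB = 185.6 - 1.6q.
Set SMB = MC: 185.6 - 1.6q = 23.9 + 1.6q → q* = 50.5313.
Gap = |45.0625 − 50.5313| = 5.4688.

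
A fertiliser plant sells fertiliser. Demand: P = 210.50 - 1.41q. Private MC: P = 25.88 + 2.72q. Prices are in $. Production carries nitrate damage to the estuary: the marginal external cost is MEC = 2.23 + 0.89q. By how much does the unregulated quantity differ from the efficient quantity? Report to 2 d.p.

8.37 units

Market equilibrium (private): 25.88 + 2.72q = 210.50 - 1.41q → q_m = 44.7022.
Social marginal cost = private MC + MEC = 28.11 + 3.61q.
Set SMC = demand: 28.11 + 3.61q = 210.50 - 1.41q → q* = 36.3327.
Gap = |44.7022 − 36.3327| = 8.3695.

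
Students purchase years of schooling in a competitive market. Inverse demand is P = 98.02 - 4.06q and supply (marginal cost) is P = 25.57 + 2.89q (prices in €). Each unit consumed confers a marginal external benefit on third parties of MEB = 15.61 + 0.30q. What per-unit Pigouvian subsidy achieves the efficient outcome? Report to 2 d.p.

subsidy = €19.58 per unit

Social marginal benefit = demand + MEB = 113.63 - 3.76q.
Set SMB = MC: 113.63 - 3.76q = 25.57 + 2.89q → q* = 13.2421.
The Pigouvian subsidy equals MEB at q*: 15.61 + 0.30×13.2421 = 19.5826.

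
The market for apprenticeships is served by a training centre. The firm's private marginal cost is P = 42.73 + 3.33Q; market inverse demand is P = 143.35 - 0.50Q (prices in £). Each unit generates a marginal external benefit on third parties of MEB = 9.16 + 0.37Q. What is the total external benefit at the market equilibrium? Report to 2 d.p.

£368.33

Market equilibrium (private): 42.73 + 3.33Q = 143.35 - 0.50Q → Q_m = 26.2715.
Total external benefit = ∫₀^{Q_m} (9.16 + 0.37Q) dQ = 9.16×26.2715 + ½×0.37×26.2715² = 368.3324.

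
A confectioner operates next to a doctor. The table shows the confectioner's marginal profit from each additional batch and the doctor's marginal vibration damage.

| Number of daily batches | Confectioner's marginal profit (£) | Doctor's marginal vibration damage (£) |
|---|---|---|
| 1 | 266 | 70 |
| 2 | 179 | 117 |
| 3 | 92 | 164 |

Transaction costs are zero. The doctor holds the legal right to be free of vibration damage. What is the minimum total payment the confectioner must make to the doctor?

£187

Efficient level: marginal profit ≥ marginal vibration damage through level 2, so k* = 2.
With the doctor holding the right, the confectioner must at least compensate total damage at k*: 70 + 117 = 187.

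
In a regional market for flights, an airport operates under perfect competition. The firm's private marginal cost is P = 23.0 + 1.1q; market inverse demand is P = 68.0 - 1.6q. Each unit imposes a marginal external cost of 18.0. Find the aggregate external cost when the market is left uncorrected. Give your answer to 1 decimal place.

300.0

Market equilibrium (private): 23.0 + 1.1q = 68.0 - 1.6q → q_m = 16.6667.
Total external cost = MEC × q_m = 18.0 × 16.6667 = 300.0006.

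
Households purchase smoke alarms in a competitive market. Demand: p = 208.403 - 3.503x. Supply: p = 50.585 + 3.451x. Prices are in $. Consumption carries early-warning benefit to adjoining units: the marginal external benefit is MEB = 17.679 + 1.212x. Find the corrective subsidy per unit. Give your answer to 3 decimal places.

Social marginal benefit = demand + MEB = 226.082 - 2.291x.
Set SMB = MC: 226.082 - 2.291x = 50.585 + 3.451x → x* = 30.5637.
The Pigouvian subsidy equals MEB at x*: 17.679 + 1.212×30.5637 = 54.7222.

subsidy = $54.722 per unit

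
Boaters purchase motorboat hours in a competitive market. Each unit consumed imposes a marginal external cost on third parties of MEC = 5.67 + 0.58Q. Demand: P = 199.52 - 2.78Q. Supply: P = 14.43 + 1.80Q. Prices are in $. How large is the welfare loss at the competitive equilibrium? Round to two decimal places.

DWL = $82.11

Market equilibrium (private): 14.43 + 1.80Q = 199.52 - 2.78Q → Q_m = 40.4127.
Social marginal benefit = demand − MEC = 193.85 - 3.36Q.
Set SMB = MC: 193.85 - 3.36Q = 14.43 + 1.80Q → Q* = 34.7713.
The welfare-loss triangle has base |Q_m − Q*| and height MEC(Q_m) (the vertical gap between SMB and MC is zero at Q* and MEC at Q_m).
DWL = ½ × 5.6414 × 29.1093 = 82.1086.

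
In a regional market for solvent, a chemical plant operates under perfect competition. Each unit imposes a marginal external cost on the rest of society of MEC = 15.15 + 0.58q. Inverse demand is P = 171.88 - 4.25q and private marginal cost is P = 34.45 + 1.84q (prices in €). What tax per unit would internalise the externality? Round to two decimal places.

tax = €25.78 per unit

Social marginal cost = private MC + MEC = 49.60 + 2.42q.
Set SMC = demand: 49.60 + 2.42q = 171.88 - 4.25q → q* = 18.3328.
The Pigouvian tax equals MEC at q*: 15.15 + 0.58×18.3328 = 25.7830.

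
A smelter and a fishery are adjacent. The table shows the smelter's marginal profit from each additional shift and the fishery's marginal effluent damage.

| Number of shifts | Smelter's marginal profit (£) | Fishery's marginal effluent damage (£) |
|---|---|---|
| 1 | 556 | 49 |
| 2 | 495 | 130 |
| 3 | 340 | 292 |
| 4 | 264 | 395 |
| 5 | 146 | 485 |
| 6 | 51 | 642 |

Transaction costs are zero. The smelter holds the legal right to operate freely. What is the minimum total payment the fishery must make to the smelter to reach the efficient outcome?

£461

Left alone the smelter would choose level 6 (marginal profit stays positive).
Efficient level: k* = 3 (marginal profit ≥ marginal effluent damage through 3).
The fishery must at least cover the smelter's forgone profit from cutting 6→3: 264 + 146 + 51 = 461.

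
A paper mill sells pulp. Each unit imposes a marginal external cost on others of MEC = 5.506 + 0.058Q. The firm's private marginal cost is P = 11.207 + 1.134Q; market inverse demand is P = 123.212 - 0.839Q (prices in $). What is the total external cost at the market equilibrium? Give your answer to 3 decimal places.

$406.028

Market equilibrium (private): 11.207 + 1.134Q = 123.212 - 0.839Q → Q_m = 56.7689.
Total external cost = ∫₀^{Q_m} (5.506 + 0.058Q) dQ = 5.506×56.7689 + ½×0.058×56.7689² = 406.0281.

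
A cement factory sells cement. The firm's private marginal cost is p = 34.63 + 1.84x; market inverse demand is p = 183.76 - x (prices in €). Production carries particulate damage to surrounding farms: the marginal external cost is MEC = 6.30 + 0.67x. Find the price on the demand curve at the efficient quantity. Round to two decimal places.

P = €143.07

Social marginal cost = private MC + MEC = 40.93 + 2.51x.
Set SMC = demand: 40.93 + 2.51x = 183.76 - x → x* = 40.6923.
Consumer price on the demand curve at x*: 183.76 − 1.00×40.6923 = 143.0677.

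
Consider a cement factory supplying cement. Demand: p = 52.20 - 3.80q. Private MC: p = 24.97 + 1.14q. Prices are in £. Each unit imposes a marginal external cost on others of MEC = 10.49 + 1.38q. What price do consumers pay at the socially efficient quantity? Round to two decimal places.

Social marginal cost = private MC + MEC = 35.46 + 2.52q.
Set SMC = demand: 35.46 + 2.52q = 52.20 - 3.80q → q* = 2.6487.
Consumer price on the demand curve at q*: 52.20 − 3.80×2.6487 = 42.1349.

P = £42.13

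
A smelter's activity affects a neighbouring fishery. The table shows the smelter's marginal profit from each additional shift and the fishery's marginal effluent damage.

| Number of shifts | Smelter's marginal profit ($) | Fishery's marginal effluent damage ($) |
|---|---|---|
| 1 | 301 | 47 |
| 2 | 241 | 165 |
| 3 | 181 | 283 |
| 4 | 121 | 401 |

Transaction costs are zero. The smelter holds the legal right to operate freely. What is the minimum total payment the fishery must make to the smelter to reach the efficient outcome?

Left alone the smelter would choose level 4 (marginal profit stays positive).
Efficient level: k* = 2 (marginal profit ≥ marginal effluent damage through 2).
The fishery must at least cover the smelter's forgone profit from cutting 4→2: 181 + 121 = 302.

$302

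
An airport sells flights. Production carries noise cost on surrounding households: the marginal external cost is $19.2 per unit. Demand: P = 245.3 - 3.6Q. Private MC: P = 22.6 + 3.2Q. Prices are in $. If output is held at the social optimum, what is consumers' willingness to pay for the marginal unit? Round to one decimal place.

Social marginal cost = private MC + MEC = 41.8 + 3.2Q.
Set SMC = demand: 41.8 + 3.2Q = 245.3 - 3.6Q → Q* = 29.9265.
Consumer price on the demand curve at Q*: 245.3 − 3.6×29.9265 = 137.5646.

P = $137.6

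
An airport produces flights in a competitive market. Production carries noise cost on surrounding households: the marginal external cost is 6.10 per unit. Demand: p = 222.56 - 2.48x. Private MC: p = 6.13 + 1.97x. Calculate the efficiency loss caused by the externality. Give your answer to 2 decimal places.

DWL = 4.18

Market equilibrium (private): 6.13 + 1.97x = 222.56 - 2.48x → x_m = 48.6360.
Social marginal cost = private MC + MEC = 12.23 + 1.97x.
Set SMC = demand: 12.23 + 1.97x = 222.56 - 2.48x → x* = 47.2652.
Between x* and x_m the wedge SMC − demand runs linearly from 0 to MEC(x_m), so the loss is a triangle.
DWL = ½ × 1.3708 × 6.1000 = 4.1809.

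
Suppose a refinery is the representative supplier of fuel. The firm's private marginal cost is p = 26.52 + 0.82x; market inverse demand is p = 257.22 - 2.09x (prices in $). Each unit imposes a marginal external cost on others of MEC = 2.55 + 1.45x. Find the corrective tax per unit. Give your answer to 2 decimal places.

tax = $78.43 per unit

Social marginal cost = private MC + MEC = 29.07 + 2.27x.
Set SMC = demand: 29.07 + 2.27x = 257.22 - 2.09x → x* = 52.3280.
The Pigouvian tax equals MEC at x*: 2.55 + 1.45×52.3280 = 78.4256.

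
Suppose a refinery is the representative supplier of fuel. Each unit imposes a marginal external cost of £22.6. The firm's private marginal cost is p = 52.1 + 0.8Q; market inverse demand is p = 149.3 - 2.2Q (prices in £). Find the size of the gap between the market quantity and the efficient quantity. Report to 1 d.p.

Market equilibrium (private): 52.1 + 0.8Q = 149.3 - 2.2Q → Q_m = 32.4000.
Social marginal cost = private MC + MEC = 74.7 + 0.8Q.
Set SMC = demand: 74.7 + 0.8Q = 149.3 - 2.2Q → Q* = 24.8667.
Gap = |32.4000 − 24.8667| = 7.5333.

7.5 units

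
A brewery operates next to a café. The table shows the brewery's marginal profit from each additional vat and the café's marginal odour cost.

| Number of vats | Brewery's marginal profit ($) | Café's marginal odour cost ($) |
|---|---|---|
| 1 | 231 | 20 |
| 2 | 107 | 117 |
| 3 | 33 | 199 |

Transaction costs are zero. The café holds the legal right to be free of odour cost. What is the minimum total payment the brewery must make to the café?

$20

Efficient level: marginal profit ≥ marginal odour cost through level 1, so k* = 1.
With the café holding the right, the brewery must at least compensate total damage at k*: 20 = 20.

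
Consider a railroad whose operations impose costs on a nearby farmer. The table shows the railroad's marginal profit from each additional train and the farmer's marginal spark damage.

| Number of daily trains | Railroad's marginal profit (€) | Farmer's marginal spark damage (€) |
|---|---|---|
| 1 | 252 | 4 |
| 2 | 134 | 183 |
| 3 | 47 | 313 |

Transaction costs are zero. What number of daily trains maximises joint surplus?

1

Bargaining reaches the level where marginal profit last exceeds marginal spark damage.
That holds through level 1 (252 ≥ 4) but not at 2 (134 < 183).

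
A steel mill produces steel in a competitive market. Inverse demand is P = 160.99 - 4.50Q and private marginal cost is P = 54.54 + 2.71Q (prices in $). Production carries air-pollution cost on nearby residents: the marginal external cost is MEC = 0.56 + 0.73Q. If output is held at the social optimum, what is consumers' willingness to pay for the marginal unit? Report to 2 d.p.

P = $100.98

Social marginal cost = private MC + MEC = 55.10 + 3.44Q.
Set SMC = demand: 55.10 + 3.44Q = 160.99 - 4.50Q → Q* = 13.3363.
Consumer price on the demand curve at Q*: 160.99 − 4.50×13.3363 = 100.9767.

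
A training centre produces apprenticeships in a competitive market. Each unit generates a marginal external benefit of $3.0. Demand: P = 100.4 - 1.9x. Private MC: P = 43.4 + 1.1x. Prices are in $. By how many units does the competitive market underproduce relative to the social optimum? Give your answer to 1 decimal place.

Market equilibrium (private): 43.4 + 1.1x = 100.4 - 1.9x → x_m = 19.0000.
Social marginal cost = private MC − MEB = 40.4 + 1.1x.
Set SMC = demand: 40.4 + 1.1x = 100.4 - 1.9x → x* = 20.0000.
Gap = |19.0000 − 20.0000| = 1.0000.

1.0 units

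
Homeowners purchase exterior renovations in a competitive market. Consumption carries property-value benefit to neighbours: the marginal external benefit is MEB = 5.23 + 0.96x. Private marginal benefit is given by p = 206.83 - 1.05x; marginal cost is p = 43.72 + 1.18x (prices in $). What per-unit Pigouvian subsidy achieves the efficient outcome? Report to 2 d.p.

Social marginal benefit = demand + MEB = 212.06 - 0.09x.
Set SMB = MC: 212.06 - 0.09x = 43.72 + 1.18x → x* = 132.5512.
The Pigouvian subsidy equals MEB at x*: 5.23 + 0.96×132.5512 = 132.4792.

subsidy = $132.48 per unit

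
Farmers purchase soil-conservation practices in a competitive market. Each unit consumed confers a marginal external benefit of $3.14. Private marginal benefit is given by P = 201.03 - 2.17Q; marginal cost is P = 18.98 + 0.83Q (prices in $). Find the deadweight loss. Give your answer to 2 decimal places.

DWL = $1.64

Market equilibrium (private): 18.98 + 0.83Q = 201.03 - 2.17Q → Q_m = 60.6833.
Social marginal benefit = demand + MEB = 204.17 - 2.17Q.
Set SMB = MC: 204.17 - 2.17Q = 18.98 + 0.83Q → Q* = 61.7300.
Height of the DWL triangle at Q_m is SMB(Q_m) − MC(Q_m) = MEB(Q_m) = 3.1400.
DWL = ½ × 1.0467 × 3.1400 = 1.6433.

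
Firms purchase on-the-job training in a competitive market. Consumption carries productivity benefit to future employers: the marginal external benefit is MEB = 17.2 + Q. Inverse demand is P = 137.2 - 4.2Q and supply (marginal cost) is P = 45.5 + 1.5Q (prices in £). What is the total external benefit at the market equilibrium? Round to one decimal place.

Market equilibrium (private): 45.5 + 1.5Q = 137.2 - 4.2Q → Q_m = 16.0877.
Total external benefit = ∫₀^{Q_m} (17.2 + 1.0Q) dQ = 17.2×16.0877 + ½×1.0×16.0877² = 406.1155.

£406.1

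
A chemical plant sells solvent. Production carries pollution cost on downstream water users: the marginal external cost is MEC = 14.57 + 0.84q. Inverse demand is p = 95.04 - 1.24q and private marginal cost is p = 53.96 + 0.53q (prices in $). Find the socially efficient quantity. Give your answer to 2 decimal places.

q* = 10.16

Social marginal cost = private MC + MEC = 68.53 + 1.37q.
Set SMC = demand: 68.53 + 1.37q = 95.04 - 1.24q → q* = 10.1571.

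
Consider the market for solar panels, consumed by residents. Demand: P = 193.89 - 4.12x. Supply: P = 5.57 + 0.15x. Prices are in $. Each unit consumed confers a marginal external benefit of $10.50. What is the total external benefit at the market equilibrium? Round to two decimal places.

Market equilibrium (private): 5.57 + 0.15x = 193.89 - 4.12x → x_m = 44.1030.
Total external benefit = MEB × x_m = 10.50 × 44.1030 = 463.0815.

$463.08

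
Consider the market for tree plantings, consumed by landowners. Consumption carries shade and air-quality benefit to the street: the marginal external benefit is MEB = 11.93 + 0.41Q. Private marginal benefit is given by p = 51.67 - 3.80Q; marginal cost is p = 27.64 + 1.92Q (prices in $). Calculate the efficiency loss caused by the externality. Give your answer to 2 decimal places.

DWL = $17.55

Market equilibrium (private): 27.64 + 1.92Q = 51.67 - 3.80Q → Q_m = 4.2010.
Social marginal benefit = demand + MEB = 63.60 - 3.39Q.
Set SMB = MC: 63.60 - 3.39Q = 27.64 + 1.92Q → Q* = 6.7721.
The welfare-loss triangle has base |Q_m − Q*| and height MEB(Q_m) (the vertical gap between SMB and MC is zero at Q* and MEB at Q_m).
DWL = ½ × 2.5711 × 13.6524 = 17.5508.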